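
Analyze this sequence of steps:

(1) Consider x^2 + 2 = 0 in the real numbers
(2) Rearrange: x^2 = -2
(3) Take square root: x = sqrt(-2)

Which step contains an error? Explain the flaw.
Step 3: Take square root: x = sqrt(-2)

Step 3 takes the square root of -2, which is negative. In the real number system, the square root of a negative number is undefined. The equation x^2 + 2 = 0 has no real solutions. Square roots of negative numbers only exist in the complex numbers.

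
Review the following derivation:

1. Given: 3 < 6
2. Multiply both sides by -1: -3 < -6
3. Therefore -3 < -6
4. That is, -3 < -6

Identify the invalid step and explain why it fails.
Step 2: Multiply both sides by -1: -3 < -6

Step 2 multiplies both sides by -1 but fails to reverse the inequality sign. When multiplying (or dividing) an inequality by a negative number, the direction must be reversed. Since 3 < 6, we should get -3 > -6, i.e., -3 > -6.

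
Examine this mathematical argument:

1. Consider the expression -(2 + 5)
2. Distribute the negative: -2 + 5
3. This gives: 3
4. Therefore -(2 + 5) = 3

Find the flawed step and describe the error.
Step 2: Distribute the negative: -2 + 5

Step 2 incorrectly distributes the negative sign. The correct distribution is -(2 + 5) = -2 - 5 = -7. The negative must be applied to both terms, not just the first. The error treats -(2 + 5) as -2 + 5, which equals 3 instead of -7.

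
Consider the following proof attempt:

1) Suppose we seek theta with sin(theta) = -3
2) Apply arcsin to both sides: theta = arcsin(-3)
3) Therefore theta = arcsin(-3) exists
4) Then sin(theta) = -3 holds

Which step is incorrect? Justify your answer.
Step 2: Apply arcsin to both sides: theta = arcsin(-3)

Step 2 applies arcsin to -3. However, arcsin(x) is only defined for x in [-1, 1] because sin(theta) can only produce values in that range. Since |-3| > 1, arcsin(-3) is undefined. There is no angle whose sine equals -3.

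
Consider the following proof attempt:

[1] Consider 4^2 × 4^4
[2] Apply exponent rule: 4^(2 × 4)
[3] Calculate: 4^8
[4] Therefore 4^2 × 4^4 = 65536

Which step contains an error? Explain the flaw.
Step 2: Apply exponent rule: 4^(2 × 4)

Step 2 incorrectly states that a^b × a^c = a^(b×c). The correct rule is a^b × a^c = a^(b+c). The actual value is 4^2 × 4^4 = 4^6 = 4096, not 4^8 = 65536.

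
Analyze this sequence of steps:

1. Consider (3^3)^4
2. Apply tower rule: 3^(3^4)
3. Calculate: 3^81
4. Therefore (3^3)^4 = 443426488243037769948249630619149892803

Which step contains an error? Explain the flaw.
Step 2: Apply tower rule: 3^(3^4)

Step 2 incorrectly states that (a^b)^c = a^(b^c). The correct rule is (a^b)^c = a^(b×c). The actual value is (3^3)^4 = 3^12 = 531441, not 3^81 = 443426488243037769948249630619149892803.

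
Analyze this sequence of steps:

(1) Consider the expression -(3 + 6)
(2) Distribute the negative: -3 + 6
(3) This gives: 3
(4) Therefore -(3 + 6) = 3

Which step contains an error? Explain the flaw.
Step 2: Distribute the negative: -3 + 6

Step 2 incorrectly distributes the negative sign. The correct distribution is -(3 + 6) = -3 - 6 = -9. The negative must be applied to both terms, not just the first. The error treats -(3 + 6) as -3 + 6, which equals 3 instead of -9.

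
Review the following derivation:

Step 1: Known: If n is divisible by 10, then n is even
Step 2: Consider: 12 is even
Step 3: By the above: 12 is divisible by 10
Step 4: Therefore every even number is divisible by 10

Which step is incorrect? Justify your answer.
Step 3: By the above: 12 is divisible by 10

Step 3 commits the fallacy of affirming the consequent. The known fact 'divisible by 10 → even' does NOT imply 'even → divisible by 10'. That would be the converse, which is false. For example, 12 is even but 12 ÷ 10 = 1.20, which is not an integer.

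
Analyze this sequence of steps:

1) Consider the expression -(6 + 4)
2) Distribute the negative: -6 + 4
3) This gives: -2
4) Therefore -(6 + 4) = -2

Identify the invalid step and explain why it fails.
Step 2: Distribute the negative: -6 + 4

Step 2 incorrectly distributes the negative sign. The correct distribution is -(6 + 4) = -6 - 4 = -10. The negative must be applied to both terms, not just the first. The error treats -(6 + 4) as -6 + 4, which equals -2 instead of -10.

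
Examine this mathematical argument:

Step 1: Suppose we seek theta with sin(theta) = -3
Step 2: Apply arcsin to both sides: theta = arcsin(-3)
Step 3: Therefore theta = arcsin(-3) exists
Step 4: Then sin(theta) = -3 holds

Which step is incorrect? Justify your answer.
Step 2: Apply arcsin to both sides: theta = arcsin(-3)

Step 2 applies arcsin to -3. However, arcsin(x) is only defined for x in [-1, 1] because sin(theta) can only produce values in that range. Since |-3| > 1, arcsin(-3) is undefined. There is no angle whose sine equals -3.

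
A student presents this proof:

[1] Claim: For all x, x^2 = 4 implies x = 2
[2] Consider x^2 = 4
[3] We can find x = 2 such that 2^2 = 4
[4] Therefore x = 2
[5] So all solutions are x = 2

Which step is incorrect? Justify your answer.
Step 4: Therefore x = 2

Step 4 incorrectly concludes that x = 2 is the only solution. The proof shows that x = 2 is A solution (existence), but does not show it is the ONLY solution (uniqueness). In fact, x = -2 is also a solution since (-2)^2 = 4. Finding one solution doesn't prove there are no others.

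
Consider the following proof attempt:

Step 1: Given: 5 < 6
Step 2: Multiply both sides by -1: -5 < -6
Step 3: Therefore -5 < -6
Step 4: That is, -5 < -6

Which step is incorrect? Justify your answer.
Step 2: Multiply both sides by -1: -5 < -6

Step 2 multiplies both sides by -1 but fails to reverse the inequality sign. When multiplying (or dividing) an inequality by a negative number, the direction must be reversed. Since 5 < 6, we should get -5 > -6, i.e., -5 > -6.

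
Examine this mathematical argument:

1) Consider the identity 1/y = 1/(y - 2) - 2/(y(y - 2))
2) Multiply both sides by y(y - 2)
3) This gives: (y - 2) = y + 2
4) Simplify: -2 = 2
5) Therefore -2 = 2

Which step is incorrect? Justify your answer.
Step 3: This gives: (y - 2) = y + 2

Step 3 makes a sign error when clearing denominators. Multiplying -2/(y(y - 2)) by y(y - 2) gives -2, not +2. The correct result is (y - 2) = y - 2, which is trivially true, not (y - 2) = y + 2. (Step 1 is a valid identity: 1/(y - 2) - 2/(y(y - 2)) = (y - 2)/(y(y - 2)) = 1/y.)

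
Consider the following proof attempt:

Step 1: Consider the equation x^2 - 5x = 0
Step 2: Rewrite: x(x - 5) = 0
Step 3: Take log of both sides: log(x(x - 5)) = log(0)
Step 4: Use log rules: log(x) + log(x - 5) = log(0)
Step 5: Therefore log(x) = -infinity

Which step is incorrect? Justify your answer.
Step 3: Take log of both sides: log(x(x - 5)) = log(0)

Step 3 takes the logarithm of both sides, resulting in log(0) on the right side. The logarithm is only defined for positive numbers; log(0) is undefined (approaches negative infinity). This operation is invalid.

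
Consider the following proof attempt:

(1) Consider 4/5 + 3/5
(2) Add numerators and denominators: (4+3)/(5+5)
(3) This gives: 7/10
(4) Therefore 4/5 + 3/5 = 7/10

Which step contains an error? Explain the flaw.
Step 2: Add numerators and denominators: (4+3)/(5+5)

Step 2 incorrectly adds fractions by separately adding numerators and denominators. This is wrong. The correct method requires a common denominator: 4/5 + 3/5 = (4×5 + 3×5)/(5×5) = 35/25 = 7/5. The method used gives 7/10, which is different.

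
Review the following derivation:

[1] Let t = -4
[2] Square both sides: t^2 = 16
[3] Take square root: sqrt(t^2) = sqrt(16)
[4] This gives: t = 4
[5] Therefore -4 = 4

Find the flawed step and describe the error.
Step 4: This gives: t = 4

Step 4 incorrectly states that sqrt(t^2) = t. The correct identity is sqrt(t^2) = |t|. Since t = -4 < 0, we have sqrt(t^2) = |-4| = 4, not t = -4.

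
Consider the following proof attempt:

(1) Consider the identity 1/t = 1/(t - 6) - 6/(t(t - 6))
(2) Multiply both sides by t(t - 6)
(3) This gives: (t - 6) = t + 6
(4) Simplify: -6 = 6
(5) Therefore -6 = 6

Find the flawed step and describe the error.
Step 3: This gives: (t - 6) = t + 6

Step 3 makes a sign error when clearing denominators. Multiplying -6/(t(t - 6)) by t(t - 6) gives -6, not +6. The correct result is (t - 6) = t - 6, which is trivially true, not (t - 6) = t + 6. (Step 1 is a valid identity: 1/(t - 6) - 6/(t(t - 6)) = (t - 6)/(t(t - 6)) = 1/t.)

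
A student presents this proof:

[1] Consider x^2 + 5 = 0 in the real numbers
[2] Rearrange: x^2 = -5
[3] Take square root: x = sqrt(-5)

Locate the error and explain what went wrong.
Step 3: Take square root: x = sqrt(-5)

Step 3 takes the square root of -5, which is negative. In the real number system, the square root of a negative number is undefined. The equation x^2 + 5 = 0 has no real solutions. Square roots of negative numbers only exist in the complex numbers.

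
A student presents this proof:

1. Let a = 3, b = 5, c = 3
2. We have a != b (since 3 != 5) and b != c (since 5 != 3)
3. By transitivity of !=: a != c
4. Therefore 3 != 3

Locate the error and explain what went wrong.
Step 3: By transitivity of !=: a != c

Step 3 incorrectly applies transitivity to the '!=' relation. Transitivity states: if a R b and b R c, then a R c. However, '!=' is not transitive. Counterexample: 3 != 5 and 5 != 3, but 3 = 3 (both equal 3). Transitivity holds for relations like <, <=, =, but not for !=.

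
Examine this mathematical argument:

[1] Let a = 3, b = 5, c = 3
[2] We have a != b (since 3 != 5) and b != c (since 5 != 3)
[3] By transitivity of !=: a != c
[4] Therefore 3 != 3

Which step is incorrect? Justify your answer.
Step 3: By transitivity of !=: a != c

Step 3 incorrectly applies transitivity to the '!=' relation. Transitivity states: if a R b and b R c, then a R c. However, '!=' is not transitive. Counterexample: 3 != 5 and 5 != 3, but 3 = 3 (both equal 3). Transitivity holds for relations like <, <=, =, but not for !=.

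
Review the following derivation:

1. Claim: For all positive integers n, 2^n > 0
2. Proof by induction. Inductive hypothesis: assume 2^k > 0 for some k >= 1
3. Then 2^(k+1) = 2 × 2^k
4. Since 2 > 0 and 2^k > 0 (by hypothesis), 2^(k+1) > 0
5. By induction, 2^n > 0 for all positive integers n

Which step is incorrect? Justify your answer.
Step 5: By induction, 2^n > 0 for all positive integers n

Step 5 concludes the proof by induction, but no base case was ever established. A valid induction proof requires: (1) a base case proving 2^1 > 0, and (2) an inductive step showing IF 2^k > 0 THEN 2^(k+1) > 0. Steps 2-4 correctly establish the inductive step, but without the base case the conclusion in step 5 does not follow.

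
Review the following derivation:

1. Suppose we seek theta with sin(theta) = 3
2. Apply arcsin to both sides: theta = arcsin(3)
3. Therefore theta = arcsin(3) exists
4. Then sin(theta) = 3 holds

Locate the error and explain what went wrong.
Step 2: Apply arcsin to both sides: theta = arcsin(3)

Step 2 applies arcsin to 3. However, arcsin(x) is only defined for x in [-1, 1] because sin(theta) can only produce values in that range. Since |3| > 1, arcsin(3) is undefined. There is no angle whose sine equals 3.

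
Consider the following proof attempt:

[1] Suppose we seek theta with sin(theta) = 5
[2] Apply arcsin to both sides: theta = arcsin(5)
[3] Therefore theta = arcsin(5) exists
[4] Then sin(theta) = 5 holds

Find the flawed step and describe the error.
Step 2: Apply arcsin to both sides: theta = arcsin(5)

Step 2 applies arcsin to 5. However, arcsin(x) is only defined for x in [-1, 1] because sin(theta) can only produce values in that range. Since |5| > 1, arcsin(5) is undefined. There is no angle whose sine equals 5.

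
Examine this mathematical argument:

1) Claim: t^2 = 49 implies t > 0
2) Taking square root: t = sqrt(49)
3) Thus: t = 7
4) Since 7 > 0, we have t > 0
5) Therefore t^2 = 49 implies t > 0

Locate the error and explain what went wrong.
Step 2: Taking square root: t = sqrt(49)

Step 2 takes the square root and assumes the positive root only. The equation t^2 = 49 actually has two solutions: t = 7 and t = -7. The proof silently assumes t > 0 without justification, then uses this assumption to conclude t > 0, which is circular. The counterexample t = -7 shows the claim is false.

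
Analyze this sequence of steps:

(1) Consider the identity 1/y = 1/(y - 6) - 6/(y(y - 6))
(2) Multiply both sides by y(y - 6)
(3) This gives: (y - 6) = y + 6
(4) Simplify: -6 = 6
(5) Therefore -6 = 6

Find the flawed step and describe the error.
Step 3: This gives: (y - 6) = y + 6

Step 3 makes a sign error when clearing denominators. Multiplying -6/(y(y - 6)) by y(y - 6) gives -6, not +6. The correct result is (y - 6) = y - 6, which is trivially true, not (y - 6) = y + 6. (Step 1 is a valid identity: 1/(y - 6) - 6/(y(y - 6)) = (y - 6)/(y(y - 6)) = 1/y.)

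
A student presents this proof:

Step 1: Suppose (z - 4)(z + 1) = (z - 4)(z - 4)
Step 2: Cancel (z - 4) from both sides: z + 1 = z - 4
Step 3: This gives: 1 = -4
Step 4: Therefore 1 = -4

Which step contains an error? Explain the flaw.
Step 2: Cancel (z - 4) from both sides: z + 1 = z - 4

Step 2 cancels (z - 4) from both sides. This is only valid if (z - 4) ≠ 0, i.e., z ≠ 4. When z = 4, both sides equal zero regardless of the other factors. The correct approach requires considering z = 4 as a separate case.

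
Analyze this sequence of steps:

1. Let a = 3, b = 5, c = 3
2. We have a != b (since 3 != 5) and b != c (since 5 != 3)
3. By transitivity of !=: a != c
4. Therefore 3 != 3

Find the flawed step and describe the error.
Step 3: By transitivity of !=: a != c

Step 3 incorrectly applies transitivity to the '!=' relation. Transitivity states: if a R b and b R c, then a R c. However, '!=' is not transitive. Counterexample: 3 != 5 and 5 != 3, but 3 = 3 (both equal 3). Transitivity holds for relations like <, <=, =, but not for !=.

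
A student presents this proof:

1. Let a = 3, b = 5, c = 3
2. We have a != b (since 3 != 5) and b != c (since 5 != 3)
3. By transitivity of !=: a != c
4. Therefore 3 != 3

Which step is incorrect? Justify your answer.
Step 3: By transitivity of !=: a != c

Step 3 incorrectly applies transitivity to the '!=' relation. Transitivity states: if a R b and b R c, then a R c. However, '!=' is not transitive. Counterexample: 3 != 5 and 5 != 3, but 3 = 3 (both equal 3). Transitivity holds for relations like <, <=, =, but not for !=.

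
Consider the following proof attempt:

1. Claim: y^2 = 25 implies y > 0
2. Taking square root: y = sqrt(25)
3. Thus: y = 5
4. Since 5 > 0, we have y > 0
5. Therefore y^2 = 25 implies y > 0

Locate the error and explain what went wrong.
Step 2: Taking square root: y = sqrt(25)

Step 2 takes the square root and assumes the positive root only. The equation y^2 = 25 actually has two solutions: y = 5 and y = -5. The proof silently assumes y > 0 without justification, then uses this assumption to conclude y > 0, which is circular. The counterexample y = -5 shows the claim is false.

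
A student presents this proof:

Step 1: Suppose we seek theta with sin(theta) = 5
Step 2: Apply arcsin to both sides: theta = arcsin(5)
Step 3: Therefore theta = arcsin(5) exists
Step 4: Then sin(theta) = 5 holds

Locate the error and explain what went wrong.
Step 2: Apply arcsin to both sides: theta = arcsin(5)

Step 2 applies arcsin to 5. However, arcsin(x) is only defined for x in [-1, 1] because sin(theta) can only produce values in that range. Since |5| > 1, arcsin(5) is undefined. There is no angle whose sine equals 5.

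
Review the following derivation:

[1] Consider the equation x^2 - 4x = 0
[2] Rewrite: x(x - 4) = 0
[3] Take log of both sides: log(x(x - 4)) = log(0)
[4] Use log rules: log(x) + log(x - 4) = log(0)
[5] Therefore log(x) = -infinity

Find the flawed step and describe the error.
Step 3: Take log of both sides: log(x(x - 4)) = log(0)

Step 3 takes the logarithm of both sides, resulting in log(0) on the right side. The logarithm is only defined for positive numbers; log(0) is undefined (approaches negative infinity). This operation is invalid.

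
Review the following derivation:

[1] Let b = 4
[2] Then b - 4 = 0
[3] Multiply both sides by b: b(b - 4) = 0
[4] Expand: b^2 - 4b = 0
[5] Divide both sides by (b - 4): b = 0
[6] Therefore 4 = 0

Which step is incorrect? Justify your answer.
Step 5: Divide both sides by (b - 4): b = 0

Step 5 divides both sides by (b - 4). However, since b = 4, we have (b - 4) = 0. Division by zero is undefined, making this step invalid.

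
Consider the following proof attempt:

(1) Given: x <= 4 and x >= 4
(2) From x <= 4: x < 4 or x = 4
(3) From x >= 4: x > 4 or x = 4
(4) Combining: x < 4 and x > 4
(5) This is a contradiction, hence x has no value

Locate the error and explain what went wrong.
Step 4: Combining: x < 4 and x > 4

Step 4 incorrectly combines the conditions. From x <= 4 and x >= 4, the intersection is x = 4. The error treats the 'or' cases as 'and' requirements. The correct conclusion is that x = 4 is the unique solution, not that no solution exists.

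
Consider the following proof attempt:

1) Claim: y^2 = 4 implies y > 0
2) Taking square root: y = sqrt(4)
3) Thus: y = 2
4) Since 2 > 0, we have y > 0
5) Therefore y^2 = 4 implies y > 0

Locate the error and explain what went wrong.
Step 2: Taking square root: y = sqrt(4)

Step 2 takes the square root and assumes the positive root only. The equation y^2 = 4 actually has two solutions: y = 2 and y = -2. The proof silently assumes y > 0 without justification, then uses this assumption to conclude y > 0, which is circular. The counterexample y = -2 shows the claim is false.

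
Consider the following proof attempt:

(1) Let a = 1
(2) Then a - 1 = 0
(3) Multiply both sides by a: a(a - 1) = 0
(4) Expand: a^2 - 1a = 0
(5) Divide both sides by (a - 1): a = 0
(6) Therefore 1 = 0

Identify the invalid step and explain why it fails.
Step 5: Divide both sides by (a - 1): a = 0

Step 5 divides both sides by (a - 1). However, since a = 1, we have (a - 1) = 0. Division by zero is undefined, making this step invalid.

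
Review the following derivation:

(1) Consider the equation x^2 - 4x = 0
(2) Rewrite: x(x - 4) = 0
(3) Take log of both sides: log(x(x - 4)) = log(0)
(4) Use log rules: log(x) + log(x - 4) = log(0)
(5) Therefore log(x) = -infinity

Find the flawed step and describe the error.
Step 3: Take log of both sides: log(x(x - 4)) = log(0)

Step 3 takes the logarithm of both sides, resulting in log(0) on the right side. The logarithm is only defined for positive numbers; log(0) is undefined (approaches negative infinity). This operation is invalid.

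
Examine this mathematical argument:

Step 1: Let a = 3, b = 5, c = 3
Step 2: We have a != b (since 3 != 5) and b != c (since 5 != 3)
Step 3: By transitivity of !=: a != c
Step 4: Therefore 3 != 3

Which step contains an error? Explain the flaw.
Step 3: By transitivity of !=: a != c

Step 3 incorrectly applies transitivity to the '!=' relation. Transitivity states: if a R b and b R c, then a R c. However, '!=' is not transitive. Counterexample: 3 != 5 and 5 != 3, but 3 = 3 (both equal 3). Transitivity holds for relations like <, <=, =, but not for !=.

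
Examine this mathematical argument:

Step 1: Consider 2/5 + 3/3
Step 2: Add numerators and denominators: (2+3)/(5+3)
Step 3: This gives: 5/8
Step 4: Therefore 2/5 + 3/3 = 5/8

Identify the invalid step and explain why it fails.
Step 2: Add numerators and denominators: (2+3)/(5+3)

Step 2 incorrectly adds fractions by separately adding numerators and denominators. This is wrong. The correct method requires a common denominator: 2/5 + 3/3 = (2×3 + 3×5)/(5×3) = 21/15 = 7/5. The method used gives 5/8, which is different.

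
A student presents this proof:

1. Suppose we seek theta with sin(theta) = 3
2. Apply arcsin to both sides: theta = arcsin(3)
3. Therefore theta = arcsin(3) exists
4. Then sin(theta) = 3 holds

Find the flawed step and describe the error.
Step 2: Apply arcsin to both sides: theta = arcsin(3)

Step 2 applies arcsin to 3. However, arcsin(x) is only defined for x in [-1, 1] because sin(theta) can only produce values in that range. Since |3| > 1, arcsin(3) is undefined. There is no angle whose sine equals 3.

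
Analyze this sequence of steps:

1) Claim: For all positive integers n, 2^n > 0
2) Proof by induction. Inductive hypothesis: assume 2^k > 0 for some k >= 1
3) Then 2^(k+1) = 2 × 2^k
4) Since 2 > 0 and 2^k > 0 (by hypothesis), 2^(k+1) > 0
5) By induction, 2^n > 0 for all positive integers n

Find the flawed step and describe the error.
Step 5: By induction, 2^n > 0 for all positive integers n

Step 5 concludes the proof by induction, but no base case was ever established. A valid induction proof requires: (1) a base case proving 2^1 > 0, and (2) an inductive step showing IF 2^k > 0 THEN 2^(k+1) > 0. Steps 2-4 correctly establish the inductive step, but without the base case the conclusion in step 5 does not follow.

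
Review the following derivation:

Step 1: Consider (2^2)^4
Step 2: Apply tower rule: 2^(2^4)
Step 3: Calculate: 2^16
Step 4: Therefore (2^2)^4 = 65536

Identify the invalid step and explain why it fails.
Step 2: Apply tower rule: 2^(2^4)

Step 2 incorrectly states that (a^b)^c = a^(b^c). The correct rule is (a^b)^c = a^(b×c). The actual value is (2^2)^4 = 2^8 = 256, not 2^16 = 65536.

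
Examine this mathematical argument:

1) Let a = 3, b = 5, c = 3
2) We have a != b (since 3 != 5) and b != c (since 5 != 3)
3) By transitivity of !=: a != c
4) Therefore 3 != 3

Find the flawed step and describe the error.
Step 3: By transitivity of !=: a != c

Step 3 incorrectly applies transitivity to the '!=' relation. Transitivity states: if a R b and b R c, then a R c. However, '!=' is not transitive. Counterexample: 3 != 5 and 5 != 3, but 3 = 3 (both equal 3). Transitivity holds for relations like <, <=, =, but not for !=.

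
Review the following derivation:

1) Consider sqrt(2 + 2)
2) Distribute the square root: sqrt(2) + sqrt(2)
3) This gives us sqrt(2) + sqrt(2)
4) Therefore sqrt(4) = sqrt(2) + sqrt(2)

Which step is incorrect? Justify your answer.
Step 2: Distribute the square root: sqrt(2) + sqrt(2)

Step 2 incorrectly 'distributes' the square root over addition. The square root function does not distribute: sqrt(a + b) ≠ sqrt(a) + sqrt(b). In fact, sqrt(2 + 2) = sqrt(4) ≈ 2.0000, while sqrt(2) + sqrt(2) ≈ 2.8284.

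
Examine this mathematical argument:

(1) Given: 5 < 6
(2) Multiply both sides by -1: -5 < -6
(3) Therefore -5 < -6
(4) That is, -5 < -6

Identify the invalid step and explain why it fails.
Step 2: Multiply both sides by -1: -5 < -6

Step 2 multiplies both sides by -1 but fails to reverse the inequality sign. When multiplying (or dividing) an inequality by a negative number, the direction must be reversed. Since 5 < 6, we should get -5 > -6, i.e., -5 > -6.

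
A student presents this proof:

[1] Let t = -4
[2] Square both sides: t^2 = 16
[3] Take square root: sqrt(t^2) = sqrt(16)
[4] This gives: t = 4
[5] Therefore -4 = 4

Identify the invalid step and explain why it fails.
Step 4: This gives: t = 4

Step 4 incorrectly states that sqrt(t^2) = t. The correct identity is sqrt(t^2) = |t|. Since t = -4 < 0, we have sqrt(t^2) = |-4| = 4, not t = -4.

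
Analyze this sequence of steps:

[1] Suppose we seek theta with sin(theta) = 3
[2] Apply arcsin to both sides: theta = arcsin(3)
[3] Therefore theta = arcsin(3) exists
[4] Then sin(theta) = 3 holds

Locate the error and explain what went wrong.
Step 2: Apply arcsin to both sides: theta = arcsin(3)

Step 2 applies arcsin to 3. However, arcsin(x) is only defined for x in [-1, 1] because sin(theta) can only produce values in that range. Since |3| > 1, arcsin(3) is undefined. There is no angle whose sine equals 3.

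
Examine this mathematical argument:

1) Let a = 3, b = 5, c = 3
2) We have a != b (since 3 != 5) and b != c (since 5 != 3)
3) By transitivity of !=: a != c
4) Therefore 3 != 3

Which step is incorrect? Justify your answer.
Step 3: By transitivity of !=: a != c

Step 3 incorrectly applies transitivity to the '!=' relation. Transitivity states: if a R b and b R c, then a R c. However, '!=' is not transitive. Counterexample: 3 != 5 and 5 != 3, but 3 = 3 (both equal 3). Transitivity holds for relations like <, <=, =, but not for !=.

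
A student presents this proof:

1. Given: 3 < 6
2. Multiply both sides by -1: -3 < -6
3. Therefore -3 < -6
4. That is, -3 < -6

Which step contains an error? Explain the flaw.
Step 2: Multiply both sides by -1: -3 < -6

Step 2 multiplies both sides by -1 but fails to reverse the inequality sign. When multiplying (or dividing) an inequality by a negative number, the direction must be reversed. Since 3 < 6, we should get -3 > -6, i.e., -3 > -6.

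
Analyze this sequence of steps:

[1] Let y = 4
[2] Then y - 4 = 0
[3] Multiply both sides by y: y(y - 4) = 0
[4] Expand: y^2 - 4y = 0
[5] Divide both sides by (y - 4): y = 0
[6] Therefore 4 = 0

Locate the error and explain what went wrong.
Step 5: Divide both sides by (y - 4): y = 0

Step 5 divides both sides by (y - 4). However, since y = 4, we have (y - 4) = 0. Division by zero is undefined, making this step invalid.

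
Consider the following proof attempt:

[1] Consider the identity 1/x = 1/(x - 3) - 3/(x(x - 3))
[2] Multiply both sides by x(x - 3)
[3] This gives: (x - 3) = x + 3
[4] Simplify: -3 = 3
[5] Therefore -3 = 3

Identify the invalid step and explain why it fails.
Step 3: This gives: (x - 3) = x + 3

Step 3 makes a sign error when clearing denominators. Multiplying -3/(x(x - 3)) by x(x - 3) gives -3, not +3. The correct result is (x - 3) = x - 3, which is trivially true, not (x - 3) = x + 3. (Step 1 is a valid identity: 1/(x - 3) - 3/(x(x - 3)) = (x - 3)/(x(x - 3)) = 1/x.)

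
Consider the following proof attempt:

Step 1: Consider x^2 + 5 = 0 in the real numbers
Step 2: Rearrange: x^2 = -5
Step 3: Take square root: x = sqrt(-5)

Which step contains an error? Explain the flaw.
Step 3: Take square root: x = sqrt(-5)

Step 3 takes the square root of -5, which is negative. In the real number system, the square root of a negative number is undefined. The equation x^2 + 5 = 0 has no real solutions. Square roots of negative numbers only exist in the complex numbers.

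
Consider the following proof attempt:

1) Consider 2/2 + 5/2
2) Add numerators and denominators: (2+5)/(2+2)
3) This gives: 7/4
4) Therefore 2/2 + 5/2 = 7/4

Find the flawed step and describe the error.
Step 2: Add numerators and denominators: (2+5)/(2+2)

Step 2 incorrectly adds fractions by separately adding numerators and denominators. This is wrong. The correct method requires a common denominator: 2/2 + 5/2 = (2×2 + 5×2)/(2×2) = 14/4 = 7/2. The method used gives 7/4, which is different.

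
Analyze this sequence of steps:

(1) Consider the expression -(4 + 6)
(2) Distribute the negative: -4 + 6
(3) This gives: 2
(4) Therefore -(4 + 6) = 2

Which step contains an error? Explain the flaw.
Step 2: Distribute the negative: -4 + 6

Step 2 incorrectly distributes the negative sign. The correct distribution is -(4 + 6) = -4 - 6 = -10. The negative must be applied to both terms, not just the first. The error treats -(4 + 6) as -4 + 6, which equals 2 instead of -10.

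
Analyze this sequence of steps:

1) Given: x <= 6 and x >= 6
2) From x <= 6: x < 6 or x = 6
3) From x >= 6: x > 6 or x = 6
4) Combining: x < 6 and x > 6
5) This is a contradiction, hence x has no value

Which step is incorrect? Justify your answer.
Step 4: Combining: x < 6 and x > 6

Step 4 incorrectly combines the conditions. From x <= 6 and x >= 6, the intersection is x = 6. The error treats the 'or' cases as 'and' requirements. The correct conclusion is that x = 6 is the unique solution, not that no solution exists.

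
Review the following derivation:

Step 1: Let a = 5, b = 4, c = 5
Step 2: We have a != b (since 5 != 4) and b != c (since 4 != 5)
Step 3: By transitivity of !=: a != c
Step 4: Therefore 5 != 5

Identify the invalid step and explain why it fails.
Step 3: By transitivity of !=: a != c

Step 3 incorrectly applies transitivity to the '!=' relation. Transitivity states: if a R b and b R c, then a R c. However, '!=' is not transitive. Counterexample: 5 != 4 and 4 != 5, but 5 = 5 (both equal 5). Transitivity holds for relations like <, <=, =, but not for !=.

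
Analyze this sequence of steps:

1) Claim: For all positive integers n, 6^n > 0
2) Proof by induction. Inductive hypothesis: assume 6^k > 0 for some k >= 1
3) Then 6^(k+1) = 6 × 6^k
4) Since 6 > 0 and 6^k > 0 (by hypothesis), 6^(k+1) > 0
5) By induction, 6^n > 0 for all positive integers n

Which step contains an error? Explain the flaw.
Step 5: By induction, 6^n > 0 for all positive integers n

Step 5 concludes the proof by induction, but no base case was ever established. A valid induction proof requires: (1) a base case proving 6^1 > 0, and (2) an inductive step showing IF 6^k > 0 THEN 6^(k+1) > 0. Steps 2-4 correctly establish the inductive step, but without the base case the conclusion in step 5 does not follow.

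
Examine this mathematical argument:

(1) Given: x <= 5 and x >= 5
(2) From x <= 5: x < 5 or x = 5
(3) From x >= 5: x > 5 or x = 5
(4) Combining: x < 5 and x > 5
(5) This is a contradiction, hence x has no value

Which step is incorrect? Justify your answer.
Step 4: Combining: x < 5 and x > 5

Step 4 incorrectly combines the conditions. From x <= 5 and x >= 5, the intersection is x = 5. The error treats the 'or' cases as 'and' requirements. The correct conclusion is that x = 5 is the unique solution, not that no solution exists.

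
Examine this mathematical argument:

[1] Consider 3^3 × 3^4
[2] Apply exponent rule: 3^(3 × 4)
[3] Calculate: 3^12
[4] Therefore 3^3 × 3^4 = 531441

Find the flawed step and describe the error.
Step 2: Apply exponent rule: 3^(3 × 4)

Step 2 incorrectly states that a^b × a^c = a^(b×c). The correct rule is a^b × a^c = a^(b+c). The actual value is 3^3 × 3^4 = 3^7 = 2187, not 3^12 = 531441.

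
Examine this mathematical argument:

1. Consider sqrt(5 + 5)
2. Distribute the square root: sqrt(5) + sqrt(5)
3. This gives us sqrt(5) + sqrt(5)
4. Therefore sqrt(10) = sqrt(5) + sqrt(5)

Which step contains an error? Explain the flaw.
Step 2: Distribute the square root: sqrt(5) + sqrt(5)

Step 2 incorrectly 'distributes' the square root over addition. The square root function does not distribute: sqrt(a + b) ≠ sqrt(a) + sqrt(b). In fact, sqrt(5 + 5) = sqrt(10) ≈ 3.1623, while sqrt(5) + sqrt(5) ≈ 4.4721.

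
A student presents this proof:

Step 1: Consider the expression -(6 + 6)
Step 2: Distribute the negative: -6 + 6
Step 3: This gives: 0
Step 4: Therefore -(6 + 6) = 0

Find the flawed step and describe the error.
Step 2: Distribute the negative: -6 + 6

Step 2 incorrectly distributes the negative sign. The correct distribution is -(6 + 6) = -6 - 6 = -12. The negative must be applied to both terms, not just the first. The error treats -(6 + 6) as -6 + 6, which equals 0 instead of -12.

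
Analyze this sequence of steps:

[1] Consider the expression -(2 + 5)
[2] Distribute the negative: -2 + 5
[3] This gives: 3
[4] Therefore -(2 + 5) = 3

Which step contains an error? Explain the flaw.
Step 2: Distribute the negative: -2 + 5

Step 2 incorrectly distributes the negative sign. The correct distribution is -(2 + 5) = -2 - 5 = -7. The negative must be applied to both terms, not just the first. The error treats -(2 + 5) as -2 + 5, which equals 3 instead of -7.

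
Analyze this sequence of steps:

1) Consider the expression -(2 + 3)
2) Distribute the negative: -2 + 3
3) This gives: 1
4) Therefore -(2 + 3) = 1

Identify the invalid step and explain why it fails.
Step 2: Distribute the negative: -2 + 3

Step 2 incorrectly distributes the negative sign. The correct distribution is -(2 + 3) = -2 - 3 = -5. The negative must be applied to both terms, not just the first. The error treats -(2 + 3) as -2 + 3, which equals 1 instead of -5.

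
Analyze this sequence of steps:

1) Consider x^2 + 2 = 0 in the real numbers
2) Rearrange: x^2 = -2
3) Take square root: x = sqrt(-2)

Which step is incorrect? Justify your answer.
Step 3: Take square root: x = sqrt(-2)

Step 3 takes the square root of -2, which is negative. In the real number system, the square root of a negative number is undefined. The equation x^2 + 2 = 0 has no real solutions. Square roots of negative numbers only exist in the complex numbers.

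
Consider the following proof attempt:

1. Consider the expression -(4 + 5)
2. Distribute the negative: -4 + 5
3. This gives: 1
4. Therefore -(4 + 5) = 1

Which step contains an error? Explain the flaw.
Step 2: Distribute the negative: -4 + 5

Step 2 incorrectly distributes the negative sign. The correct distribution is -(4 + 5) = -4 - 5 = -9. The negative must be applied to both terms, not just the first. The error treats -(4 + 5) as -4 + 5, which equals 1 instead of -9.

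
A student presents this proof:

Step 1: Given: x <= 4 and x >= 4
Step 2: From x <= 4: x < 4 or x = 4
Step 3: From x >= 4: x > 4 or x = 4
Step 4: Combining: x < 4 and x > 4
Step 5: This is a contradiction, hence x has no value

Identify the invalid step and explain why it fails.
Step 4: Combining: x < 4 and x > 4

Step 4 incorrectly combines the conditions. From x <= 4 and x >= 4, the intersection is x = 4. The error treats the 'or' cases as 'and' requirements. The correct conclusion is that x = 4 is the unique solution, not that no solution exists.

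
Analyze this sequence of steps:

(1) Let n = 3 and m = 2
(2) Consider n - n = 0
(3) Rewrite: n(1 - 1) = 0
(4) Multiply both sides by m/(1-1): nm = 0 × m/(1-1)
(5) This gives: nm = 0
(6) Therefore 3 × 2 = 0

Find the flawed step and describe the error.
Step 4: Multiply both sides by m/(1-1): nm = 0 × m/(1-1)

Step 4 multiplies both sides by m/(1-1). However, 1-1 = 0, so this is multiplication by m/0, which is undefined. We cannot multiply by an undefined expression.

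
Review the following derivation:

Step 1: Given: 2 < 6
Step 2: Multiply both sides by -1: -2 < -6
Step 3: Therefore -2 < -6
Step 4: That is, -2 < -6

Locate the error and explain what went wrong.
Step 2: Multiply both sides by -1: -2 < -6

Step 2 multiplies both sides by -1 but fails to reverse the inequality sign. When multiplying (or dividing) an inequality by a negative number, the direction must be reversed. Since 2 < 6, we should get -2 > -6, i.e., -2 > -6.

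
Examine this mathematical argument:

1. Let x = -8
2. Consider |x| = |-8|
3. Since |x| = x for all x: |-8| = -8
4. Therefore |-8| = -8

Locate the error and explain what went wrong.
Step 3: Since |x| = x for all x: |-8| = -8

Step 3 incorrectly states that |x| = x for all x. The correct definition is |x| = x when x >= 0, and |x| = -x when x < 0. Since -8 < 0, we have |-8| = -(-8) = 8, not -8.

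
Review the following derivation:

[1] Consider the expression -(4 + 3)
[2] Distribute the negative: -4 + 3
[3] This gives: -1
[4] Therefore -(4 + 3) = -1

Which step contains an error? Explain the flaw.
Step 2: Distribute the negative: -4 + 3

Step 2 incorrectly distributes the negative sign. The correct distribution is -(4 + 3) = -4 - 3 = -7. The negative must be applied to both terms, not just the first. The error treats -(4 + 3) as -4 + 3, which equals -1 instead of -7.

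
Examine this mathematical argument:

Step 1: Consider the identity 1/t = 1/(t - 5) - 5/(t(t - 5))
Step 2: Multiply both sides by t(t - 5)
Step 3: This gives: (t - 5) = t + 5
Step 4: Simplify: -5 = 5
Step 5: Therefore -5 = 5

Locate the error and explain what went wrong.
Step 3: This gives: (t - 5) = t + 5

Step 3 makes a sign error when clearing denominators. Multiplying -5/(t(t - 5)) by t(t - 5) gives -5, not +5. The correct result is (t - 5) = t - 5, which is trivially true, not (t - 5) = t + 5. (Step 1 is a valid identity: 1/(t - 5) - 5/(t(t - 5)) = (t - 5)/(t(t - 5)) = 1/t.)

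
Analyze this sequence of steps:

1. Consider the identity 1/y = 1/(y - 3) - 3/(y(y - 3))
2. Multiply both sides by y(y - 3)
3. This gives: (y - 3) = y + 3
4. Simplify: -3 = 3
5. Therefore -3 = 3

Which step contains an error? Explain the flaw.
Step 3: This gives: (y - 3) = y + 3

Step 3 makes a sign error when clearing denominators. Multiplying -3/(y(y - 3)) by y(y - 3) gives -3, not +3. The correct result is (y - 3) = y - 3, which is trivially true, not (y - 3) = y + 3. (Step 1 is a valid identity: 1/(y - 3) - 3/(y(y - 3)) = (y - 3)/(y(y - 3)) = 1/y.)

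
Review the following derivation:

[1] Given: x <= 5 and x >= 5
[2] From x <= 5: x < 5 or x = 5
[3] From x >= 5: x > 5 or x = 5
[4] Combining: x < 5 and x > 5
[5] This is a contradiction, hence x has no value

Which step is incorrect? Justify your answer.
Step 4: Combining: x < 5 and x > 5

Step 4 incorrectly combines the conditions. From x <= 5 and x >= 5, the intersection is x = 5. The error treats the 'or' cases as 'and' requirements. The correct conclusion is that x = 5 is the unique solution, not that no solution exists.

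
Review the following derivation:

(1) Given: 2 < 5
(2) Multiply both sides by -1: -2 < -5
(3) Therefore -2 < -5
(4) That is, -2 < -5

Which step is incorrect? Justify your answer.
Step 2: Multiply both sides by -1: -2 < -5

Step 2 multiplies both sides by -1 but fails to reverse the inequality sign. When multiplying (or dividing) an inequality by a negative number, the direction must be reversed. Since 2 < 5, we should get -2 > -5, i.e., -2 > -5.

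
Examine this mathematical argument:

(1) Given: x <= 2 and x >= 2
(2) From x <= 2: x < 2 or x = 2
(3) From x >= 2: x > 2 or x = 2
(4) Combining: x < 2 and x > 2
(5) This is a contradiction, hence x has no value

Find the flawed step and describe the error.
Step 4: Combining: x < 2 and x > 2

Step 4 incorrectly combines the conditions. From x <= 2 and x >= 2, the intersection is x = 2. The error treats the 'or' cases as 'and' requirements. The correct conclusion is that x = 2 is the unique solution, not that no solution exists.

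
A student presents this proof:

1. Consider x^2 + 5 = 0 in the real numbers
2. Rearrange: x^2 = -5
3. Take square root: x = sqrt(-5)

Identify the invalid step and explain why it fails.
Step 3: Take square root: x = sqrt(-5)

Step 3 takes the square root of -5, which is negative. In the real number system, the square root of a negative number is undefined. The equation x^2 + 5 = 0 has no real solutions. Square roots of negative numbers only exist in the complex numbers.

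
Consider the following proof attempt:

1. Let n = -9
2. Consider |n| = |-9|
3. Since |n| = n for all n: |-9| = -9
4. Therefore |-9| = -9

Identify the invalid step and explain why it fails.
Step 3: Since |n| = n for all n: |-9| = -9

Step 3 incorrectly states that |n| = n for all n. The correct definition is |n| = n when n >= 0, and |n| = -n when n < 0. Since -9 < 0, we have |-9| = -(-9) = 9, not -9.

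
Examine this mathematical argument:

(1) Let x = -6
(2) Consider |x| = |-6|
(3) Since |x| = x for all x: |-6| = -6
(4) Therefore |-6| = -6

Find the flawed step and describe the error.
Step 3: Since |x| = x for all x: |-6| = -6

Step 3 incorrectly states that |x| = x for all x. The correct definition is |x| = x when x >= 0, and |x| = -x when x < 0. Since -6 < 0, we have |-6| = -(-6) = 6, not -6.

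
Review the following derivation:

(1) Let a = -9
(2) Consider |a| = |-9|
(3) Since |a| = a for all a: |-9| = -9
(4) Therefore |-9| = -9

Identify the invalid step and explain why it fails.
Step 3: Since |a| = a for all a: |-9| = -9

Step 3 incorrectly states that |a| = a for all a. The correct definition is |a| = a when a >= 0, and |a| = -a when a < 0. Since -9 < 0, we have |-9| = -(-9) = 9, not -9.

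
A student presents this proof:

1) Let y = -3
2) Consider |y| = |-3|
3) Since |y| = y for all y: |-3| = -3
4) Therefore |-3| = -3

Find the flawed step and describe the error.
Step 3: Since |y| = y for all y: |-3| = -3

Step 3 incorrectly states that |y| = y for all y. The correct definition is |y| = y when y >= 0, and |y| = -y when y < 0. Since -3 < 0, we have |-3| = -(-3) = 3, not -3.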